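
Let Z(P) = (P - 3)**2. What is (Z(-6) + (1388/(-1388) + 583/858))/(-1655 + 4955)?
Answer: 6293/257400 ≈ 0.024448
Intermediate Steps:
Z(P) = (-3 + P)**2
(Z(-6) + (1388/(-1388) + 583/858))/(-1655 + 4955) = ((-3 - 6)**2 + (1388/(-1388) + 583/858))/(-1655 + 4955) = ((-9)**2 + (1388*(-1/1388) + 583*(1/858)))/3300 = (81 + (-1 + 53/78))*(1/3300) = (81 - 25/78)*(1/3300) = (6293/78)*(1/3300) = 6293/257400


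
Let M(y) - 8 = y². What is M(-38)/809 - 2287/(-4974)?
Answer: 9072431/4023966 ≈ 2.2546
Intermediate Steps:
M(y) = 8 + y²
M(-38)/809 - 2287/(-4974) = (8 + (-38)²)/809 - 2287/(-4974) = (8 + 1444)*(1/809) - 2287*(-1/4974) = 1452*(1/809) + 2287/4974 = 1452/809 + 2287/4974 = 9072431/4023966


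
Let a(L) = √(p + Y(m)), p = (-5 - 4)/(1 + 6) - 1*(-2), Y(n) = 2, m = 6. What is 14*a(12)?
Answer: 2*√133 ≈ 23.065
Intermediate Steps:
p = 5/7 (p = -9/7 + 2 = 5/7 ≈ 0.71429)
a(L) = √133/7 (a(L) = √(5/7 + 2) = √(19/7) = √133/7)
14*a(12) = 14*(√133/7) = 2*√133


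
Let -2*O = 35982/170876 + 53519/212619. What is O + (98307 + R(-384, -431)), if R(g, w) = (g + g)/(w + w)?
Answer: 1539386836343507363/15658869709164 ≈ 98308.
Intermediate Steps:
R(g, w) = g/w (R(g, w) = (2*g)/((2*w)) = (2*g)*(1/(2*w)) = g/w)
O = -8397784751/36331484244 (O = -(35982/170876 + 53519/212619)/2 = -(35982*(1/170876) + 53519*(1/212619))/2 = -(17991/85438 + 53519/212619)/2 = -½*8397784751/18165742122 = -8397784751/36331484244 ≈ -0.23114)
O + (98307 + R(-384, -431)) = -8397784751/36331484244 + (98307 - 384/(-431)) = -8397784751/36331484244 + (98307 - 384*(-1/431)) = -8397784751/36331484244 + (98307 + 384/431) = -8397784751/36331484244 + 42370701/431 = 1539386836343507363/15658869709164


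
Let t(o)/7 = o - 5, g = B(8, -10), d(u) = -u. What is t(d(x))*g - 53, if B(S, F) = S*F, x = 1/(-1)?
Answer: 2187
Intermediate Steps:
x = -1
B(S, F) = F*S
g = -80 (g = -10*8 = -80)
t(o) = -35 + 7*o (t(o) = 7*(o - 5) = 7*(-5 + o) = -35 + 7*o)
t(d(x))*g - 53 = (-35 + 7*(-1*(-1)))*(-80) - 53 = (-35 + 7*1)*(-80) - 53 = (-35 + 7)*(-80) - 53 = -28*(-80) - 53 = 2240 - 53 = 2187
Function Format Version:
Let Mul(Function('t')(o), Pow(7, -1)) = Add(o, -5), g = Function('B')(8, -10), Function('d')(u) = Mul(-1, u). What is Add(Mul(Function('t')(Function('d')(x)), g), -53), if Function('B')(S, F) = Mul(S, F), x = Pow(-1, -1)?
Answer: 2187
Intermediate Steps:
x = -1
Function('B')(S, F) = Mul(F, S)
g = -80 (g = Mul(-10, 8) = -80)
Function('t')(o) = Add(-35, Mul(7, o)) (Function('t')(o) = Mul(7, Add(o, -5)) = Mul(7, Add(-5, o)) = Add(-35, Mul(7, o)))
Add(Mul(Function('t')(Function('d')(x)), g), -53) = Add(Mul(Add(-35, Mul(7, Mul(-1, -1))), -80), -53) = Add(Mul(Add(-35, Mul(7, 1)), -80), -53) = Add(Mul(Add(-35, 7), -80), -53) = Add(Mul(-28, -80), -53) = Add(2240, -53) = 2187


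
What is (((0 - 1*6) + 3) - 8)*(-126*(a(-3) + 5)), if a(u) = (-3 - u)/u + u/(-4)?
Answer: 15939/2 ≈ 7969.5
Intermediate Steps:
a(u) = -u/4 + (-3 - u)/u (a(u) = (-3 - u)/u + u*(-1/4) = (-3 - u)/u - u/4 = -u/4 + (-3 - u)/u)
(((0 - 1*6) + 3) - 8)*(-126*(a(-3) + 5)) = (((0 - 1*6) + 3) - 8)*(-126*((-1 - 3/(-3) - 1/4*(-3)) + 5)) = (((0 - 6) + 3) - 8)*(-126*((-1 - 3*(-1/3) + 3/4) + 5)) = ((-6 + 3) - 8)*(-126*((-1 + 1 + 3/4) + 5)) = (-3 - 8)*(-126*(3/4 + 5)) = -(-231)*6*(23/4) = -(-231)*69/2 = -11*(-1449/2) = 15939/2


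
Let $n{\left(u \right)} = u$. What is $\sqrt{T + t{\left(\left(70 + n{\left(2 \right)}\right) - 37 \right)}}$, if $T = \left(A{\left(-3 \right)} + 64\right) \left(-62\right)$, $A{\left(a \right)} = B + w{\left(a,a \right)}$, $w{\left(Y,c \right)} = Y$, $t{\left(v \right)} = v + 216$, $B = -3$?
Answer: $i \sqrt{3345} \approx 57.836 i$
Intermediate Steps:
$t{\left(v \right)} = 216 + v$
$A{\left(a \right)} = -3 + a$
$T = -3596$ ($T = \left(\left(-3 - 3\right) + 64\right) \left(-62\right) = \left(-6 + 64\right) \left(-62\right) = 58 \left(-62\right) = -3596$)
$\sqrt{T + t{\left(\left(70 + n{\left(2 \right)}\right) - 37 \right)}} = \sqrt{-3596 + \left(216 + \left(\left(70 + 2\right) - 37\right)\right)} = \sqrt{-3596 + \left(216 + \left(72 - 37\right)\right)} = \sqrt{-3596 + \left(216 + 35\right)} = \sqrt{-3596 + 251} = \sqrt{-3345} = i \sqrt{3345}$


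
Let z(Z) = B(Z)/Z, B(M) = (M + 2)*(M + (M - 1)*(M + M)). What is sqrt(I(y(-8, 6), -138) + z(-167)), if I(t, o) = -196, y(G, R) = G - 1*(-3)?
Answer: sqrt(55079) ≈ 234.69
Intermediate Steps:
y(G, R) = 3 + G (y(G, R) = G + 3 = 3 + G)
B(M) = (2 + M)*(M + 2*M*(-1 + M)) (B(M) = (2 + M)*(M + (-1 + M)*(2*M)) = (2 + M)*(M + 2*M*(-1 + M)))
z(Z) = -2 + 2*Z**2 + 3*Z (z(Z) = (Z*(-2 + 2*Z**2 + 3*Z))/Z = -2 + 2*Z**2 + 3*Z)
sqrt(I(y(-8, 6), -138) + z(-167)) = sqrt(-196 + (-2 + 2*(-167)**2 + 3*(-167))) = sqrt(-196 + (-2 + 2*27889 - 501)) = sqrt(-196 + (-2 + 55778 - 501)) = sqrt(-196 + 55275) = sqrt(55079)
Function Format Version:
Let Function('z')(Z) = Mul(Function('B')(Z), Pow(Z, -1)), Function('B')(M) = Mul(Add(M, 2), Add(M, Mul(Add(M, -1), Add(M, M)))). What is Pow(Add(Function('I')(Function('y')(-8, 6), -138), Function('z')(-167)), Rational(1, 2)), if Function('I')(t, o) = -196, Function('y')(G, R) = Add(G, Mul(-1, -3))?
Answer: Pow(55079, Rational(1, 2)) ≈ 234.69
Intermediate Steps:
Function('y')(G, R) = Add(3, G) (Function('y')(G, R) = Add(G, 3) = Add(3, G))
Function('B')(M) = Mul(Add(2, M), Add(M, Mul(2, M, Add(-1, M)))) (Function('B')(M) = Mul(Add(2, M), Add(M, Mul(Add(-1, M), Mul(2, M)))) = Mul(Add(2, M), Add(M, Mul(2, M, Add(-1, M)))))
Function('z')(Z) = Add(-2, Mul(2, Pow(Z, 2)), Mul(3, Z)) (Function('z')(Z) = Mul(Mul(Z, Add(-2, Mul(2, Pow(Z, 2)), Mul(3, Z))), Pow(Z, -1)) = Add(-2, Mul(2, Pow(Z, 2)), Mul(3, Z)))
Pow(Add(Function('I')(Function('y')(-8, 6), -138), Function('z')(-167)), Rational(1, 2)) = Pow(Add(-196, Add(-2, Mul(2, Pow(-167, 2)), Mul(3, -167))), Rational(1, 2)) = Pow(Add(-196, Add(-2, Mul(2, 27889), -501)), Rational(1, 2)) = Pow(Add(-196, Add(-2, 55778, -501)), Rational(1, 2)) = Pow(Add(-196, 55275), Rational(1, 2)) = Pow(55079, Rational(1, 2))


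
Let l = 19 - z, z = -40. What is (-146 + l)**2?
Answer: 7569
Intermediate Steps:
l = 59 (l = 19 - 1*(-40) = 19 + 40 = 59)
(-146 + l)**2 = (-146 + 59)**2 = (-87)**2 = 7569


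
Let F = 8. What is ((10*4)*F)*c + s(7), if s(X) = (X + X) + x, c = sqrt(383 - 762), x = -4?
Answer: 10 + 320*I*sqrt(379) ≈ 10.0 + 6229.7*I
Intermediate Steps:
c = I*sqrt(379) (c = sqrt(-379) = I*sqrt(379) ≈ 19.468*I)
s(X) = -4 + 2*X (s(X) = (X + X) - 4 = 2*X - 4 = -4 + 2*X)
((10*4)*F)*c + s(7) = ((10*4)*8)*(I*sqrt(379)) + (-4 + 2*7) = (40*8)*(I*sqrt(379)) + (-4 + 14) = 320*(I*sqrt(379)) + 10 = 320*I*sqrt(379) + 10 = 10 + 320*I*sqrt(379)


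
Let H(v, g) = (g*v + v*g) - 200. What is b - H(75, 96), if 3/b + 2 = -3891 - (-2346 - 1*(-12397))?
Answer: -66001601/4648 ≈ -14200.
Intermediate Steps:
b = -1/4648 (b = 3/(-2 + (-3891 - (-2346 - 1*(-12397)))) = 3/(-2 + (-3891 - (-2346 + 12397))) = 3/(-2 + (-3891 - 1*10051)) = 3/(-2 + (-3891 - 10051)) = 3/(-2 - 13942) = 3/(-13944) = 3*(-1/13944) = -1/4648 ≈ -0.00021515)
H(v, g) = -200 + 2*g*v (H(v, g) = (g*v + g*v) - 200 = 2*g*v - 200 = -200 + 2*g*v)
b - H(75, 96) = -1/4648 - (-200 + 2*96*75) = -1/4648 - (-200 + 14400) = -1/4648 - 1*14200 = -1/4648 - 14200 = -66001601/4648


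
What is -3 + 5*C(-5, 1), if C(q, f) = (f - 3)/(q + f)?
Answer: -1/2 ≈ -0.50000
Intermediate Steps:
C(q, f) = (-3 + f)/(f + q)
-3 + 5*C(-5, 1) = -3 + 5*((-3 + 1)/(1 - 5)) = -3 + 5*(-2/(-4)) = -3 + 5*(-1/4*(-2)) = -3 + 5*(1/2) = -3 + 5/2 = -1/2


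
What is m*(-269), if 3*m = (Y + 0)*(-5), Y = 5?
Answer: 6725/3 ≈ 2241.7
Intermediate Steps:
m = -25/3 (m = ((5 + 0)*(-5))/3 = (5*(-5))/3 = (⅓)*(-25) = -25/3 ≈ -8.3333)
m*(-269) = -25/3*(-269) = 6725/3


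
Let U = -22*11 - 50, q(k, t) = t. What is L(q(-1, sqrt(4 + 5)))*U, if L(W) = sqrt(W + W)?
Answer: -292*sqrt(6) ≈ -715.25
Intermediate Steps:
U = -292 (U = -242 - 50 = -292)
L(W) = sqrt(2)*sqrt(W) (L(W) = sqrt(2*W) = sqrt(2)*sqrt(W))
L(q(-1, sqrt(4 + 5)))*U = (sqrt(2)*sqrt(sqrt(4 + 5)))*(-292) = (sqrt(2)*sqrt(sqrt(9)))*(-292) = (sqrt(2)*sqrt(3))*(-292) = sqrt(6)*(-292) = -292*sqrt(6)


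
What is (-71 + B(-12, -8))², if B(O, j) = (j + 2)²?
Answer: 1225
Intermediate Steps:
B(O, j) = (2 + j)²
(-71 + B(-12, -8))² = (-71 + (2 - 8)²)² = (-71 + (-6)²)² = (-71 + 36)² = (-35)² = 1225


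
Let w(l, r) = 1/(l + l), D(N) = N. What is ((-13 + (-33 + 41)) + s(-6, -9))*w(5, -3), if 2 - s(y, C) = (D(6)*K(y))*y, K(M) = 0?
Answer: -3/10 ≈ -0.30000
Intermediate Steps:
s(y, C) = 2 (s(y, C) = 2 - 6*0*y = 2 - 0*y = 2 - 1*0 = 2 + 0 = 2)
w(l, r) = 1/(2*l)
((-13 + (-33 + 41)) + s(-6, -9))*w(5, -3) = ((-13 + (-33 + 41)) + 2)*((½)/5) = ((-13 + 8) + 2)*((½)*(⅕)) = (-5 + 2)*(⅒) = -3*⅒ = -3/10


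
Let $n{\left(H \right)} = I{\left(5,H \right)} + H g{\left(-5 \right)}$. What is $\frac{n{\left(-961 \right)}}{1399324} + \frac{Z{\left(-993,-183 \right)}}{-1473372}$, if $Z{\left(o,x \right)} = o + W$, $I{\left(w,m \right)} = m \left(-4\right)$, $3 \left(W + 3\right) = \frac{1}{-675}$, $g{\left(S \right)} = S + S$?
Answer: $\frac{10740840105781}{1043748180267300} \approx 0.010291$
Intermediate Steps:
$g{\left(S \right)} = 2 S$
$W = - \frac{6076}{2025}$ ($W = -3 + \frac{1}{3 \left(-675\right)} = -3 + \frac{1}{3} \left(- \frac{1}{675}\right) = -3 - \frac{1}{2025} = - \frac{6076}{2025} \approx -3.0005$)
$I{\left(w,m \right)} = - 4 m$
$Z{\left(o,x \right)} = - \frac{6076}{2025} + o$ ($Z{\left(o,x \right)} = o - \frac{6076}{2025} = - \frac{6076}{2025} + o$)
$n{\left(H \right)} = - 14 H$ ($n{\left(H \right)} = - 4 H + H 2 \left(-5\right) = - 4 H + H \left(-10\right) = - 4 H - 10 H = - 14 H$)
$\frac{n{\left(-961 \right)}}{1399324} + \frac{Z{\left(-993,-183 \right)}}{-1473372} = \frac{\left(-14\right) \left(-961\right)}{1399324} + \frac{- \frac{6076}{2025} - 993}{-1473372} = 13454 \cdot \frac{1}{1399324} - - \frac{2016901}{2983578300} = \frac{6727}{699662} + \frac{2016901}{2983578300} = \frac{10740840105781}{1043748180267300}$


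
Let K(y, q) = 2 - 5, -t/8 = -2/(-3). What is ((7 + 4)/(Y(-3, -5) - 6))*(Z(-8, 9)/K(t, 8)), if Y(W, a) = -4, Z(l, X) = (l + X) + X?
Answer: 11/3 ≈ 3.6667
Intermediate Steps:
t = -16/3 (t = -(-16)/(-3) = -(-16)*(-1)/3 = -8*2/3 = -16/3 ≈ -5.3333)
Z(l, X) = l + 2*X (Z(l, X) = (X + l) + X = l + 2*X)
K(y, q) = -3
((7 + 4)/(Y(-3, -5) - 6))*(Z(-8, 9)/K(t, 8)) = ((7 + 4)/(-4 - 6))*((-8 + 2*9)/(-3)) = (11/(-10))*((-8 + 18)*(-1/3)) = (11*(-1/10))*(10*(-1/3)) = -11/10*(-10/3) = 11/3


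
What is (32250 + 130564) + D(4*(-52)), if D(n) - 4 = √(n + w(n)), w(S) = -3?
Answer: 162818 + I*√211 ≈ 1.6282e+5 + 14.526*I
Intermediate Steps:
D(n) = 4 + √(-3 + n) (D(n) = 4 + √(n - 3) = 4 + √(-3 + n))
(32250 + 130564) + D(4*(-52)) = (32250 + 130564) + (4 + √(-3 + 4*(-52))) = 162814 + (4 + √(-3 - 208)) = 162814 + (4 + √(-211)) = 162814 + (4 + I*√211) = 162818 + I*√211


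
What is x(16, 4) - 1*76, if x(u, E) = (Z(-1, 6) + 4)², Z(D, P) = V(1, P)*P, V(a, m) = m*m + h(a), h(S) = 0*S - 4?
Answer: 38340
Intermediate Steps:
h(S) = -4 (h(S) = 0 - 4 = -4)
V(a, m) = -4 + m² (V(a, m) = m*m - 4 = m² - 4 = -4 + m²)
Z(D, P) = P*(-4 + P²) (Z(D, P) = (-4 + P²)*P = P*(-4 + P²))
x(u, E) = 38416 (x(u, E) = (6*(-4 + 6²) + 4)² = (6*(-4 + 36) + 4)² = (6*32 + 4)² = (192 + 4)² = 196² = 38416)
x(16, 4) - 1*76 = 38416 - 1*76 = 38416 - 76 = 38340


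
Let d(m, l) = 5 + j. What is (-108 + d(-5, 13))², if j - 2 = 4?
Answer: 9409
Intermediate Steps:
j = 6 (j = 2 + 4 = 6)
d(m, l) = 11 (d(m, l) = 5 + 6 = 11)
(-108 + d(-5, 13))² = (-108 + 11)² = (-97)² = 9409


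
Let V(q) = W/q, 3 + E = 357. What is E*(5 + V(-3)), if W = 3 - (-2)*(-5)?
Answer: 2596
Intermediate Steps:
E = 354 (E = -3 + 357 = 354)
W = -7 (W = 3 - 1*10 = 3 - 10 = -7)
V(q) = -7/q
E*(5 + V(-3)) = 354*(5 - 7/(-3)) = 354*(5 - 7*(-⅓)) = 354*(5 + 7/3) = 354*(22/3) = 2596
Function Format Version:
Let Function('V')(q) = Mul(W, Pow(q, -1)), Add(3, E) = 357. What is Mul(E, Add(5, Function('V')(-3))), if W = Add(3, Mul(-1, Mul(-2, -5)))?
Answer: 2596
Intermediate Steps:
E = 354 (E = Add(-3, 357) = 354)
W = -7 (W = Add(3, Mul(-1, 10)) = Add(3, -10) = -7)
Function('V')(q) = Mul(-7, Pow(q, -1))
Mul(E, Add(5, Function('V')(-3))) = Mul(354, Add(5, Mul(-7, Pow(-3, -1)))) = Mul(354, Add(5, Mul(-7, Rational(-1, 3)))) = Mul(354, Add(5, Rational(7, 3))) = Mul(354, Rational(22, 3)) = 2596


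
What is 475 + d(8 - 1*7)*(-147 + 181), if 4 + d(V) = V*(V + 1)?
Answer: 407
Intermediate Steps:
d(V) = -4 + V*(1 + V) (d(V) = -4 + V*(V + 1) = -4 + V*(1 + V))
475 + d(8 - 1*7)*(-147 + 181) = 475 + (-4 + (8 - 1*7) + (8 - 1*7)**2)*(-147 + 181) = 475 + (-4 + (8 - 7) + (8 - 7)**2)*34 = 475 + (-4 + 1 + 1**2)*34 = 475 + (-4 + 1 + 1)*34 = 475 - 2*34 = 475 - 68 = 407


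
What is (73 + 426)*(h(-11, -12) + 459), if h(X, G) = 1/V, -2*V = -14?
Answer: 1603786/7 ≈ 2.2911e+5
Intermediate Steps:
V = 7 (V = -1/2*(-14) = 7)
h(X, G) = 1/7
(73 + 426)*(h(-11, -12) + 459) = (73 + 426)*(1/7 + 459) = 499*(3214/7) = 1603786/7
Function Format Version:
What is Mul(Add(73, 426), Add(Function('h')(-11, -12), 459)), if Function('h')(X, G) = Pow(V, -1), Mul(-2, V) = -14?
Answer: Rational(1603786, 7) ≈ 2.2911e+5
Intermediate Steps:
V = 7 (V = Mul(Rational(-1, 2), -14) = 7)
Function('h')(X, G) = Rational(1, 7) (Function('h')(X, G) = Pow(7, -1) = Rational(1, 7))
Mul(Add(73, 426), Add(Function('h')(-11, -12), 459)) = Mul(Add(73, 426), Add(Rational(1, 7), 459)) = Mul(499, Rational(3214, 7)) = Rational(1603786, 7)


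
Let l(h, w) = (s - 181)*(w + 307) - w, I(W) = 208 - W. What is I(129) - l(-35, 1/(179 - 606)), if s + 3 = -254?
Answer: 57450276/427 ≈ 1.3454e+5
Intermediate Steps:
s = -257 (s = -3 - 254 = -257)
l(h, w) = -134466 - 439*w (l(h, w) = (-257 - 181)*(w + 307) - w = -438*(307 + w) - w = (-134466 - 438*w) - w = -134466 - 439*w)
I(129) - l(-35, 1/(179 - 606)) = (208 - 1*129) - (-134466 - 439/(179 - 606)) = (208 - 129) - (-134466 - 439/(-427)) = 79 - (-134466 - 439*(-1/427)) = 79 - (-134466 + 439/427) = 79 - 1*(-57416543/427) = 79 + 57416543/427 = 57450276/427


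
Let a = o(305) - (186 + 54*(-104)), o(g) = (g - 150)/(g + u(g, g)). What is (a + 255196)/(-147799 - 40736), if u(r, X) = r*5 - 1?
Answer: -15376939/11123565 ≈ -1.3824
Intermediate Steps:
u(r, X) = -1 + 5*r (u(r, X) = 5*r - 1 = -1 + 5*r)
o(g) = (-150 + g)/(-1 + 6*g) (o(g) = (g - 150)/(g + (-1 + 5*g)) = (-150 + g)/(-1 + 6*g))
a = 320375/59 (a = (-150 + 305)/(-1 + 6*305) - (186 + 54*(-104)) = 155/(-1 + 1830) - (186 - 5616) = 155/1829 - 1*(-5430) = (1/1829)*155 + 5430 = 5/59 + 5430 = 320375/59 ≈ 5430.1)
(a + 255196)/(-147799 - 40736) = (320375/59 + 255196)/(-147799 - 40736) = (15376939/59)/(-188535) = (15376939/59)*(-1/188535) = -15376939/11123565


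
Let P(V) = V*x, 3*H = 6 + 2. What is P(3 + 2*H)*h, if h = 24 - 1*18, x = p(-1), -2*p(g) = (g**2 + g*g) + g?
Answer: -25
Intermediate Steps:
p(g) = -g**2 - g/2 (p(g) = -((g**2 + g*g) + g)/2 = -((g**2 + g**2) + g)/2 = -(2*g**2 + g)/2 = -(g + 2*g**2)/2 = -g**2 - g/2)
x = -1/2 (x = -1*(-1)*(1/2 - 1) = -1*(-1)*(-1/2) = -1/2 ≈ -0.50000)
H = 8/3 (H = (6 + 2)/3 = (1/3)*8 = 8/3 ≈ 2.6667)
h = 6 (h = 24 - 18 = 6)
P(V) = -V/2 (P(V) = V*(-1/2) = -V/2)
P(3 + 2*H)*h = -(3 + 2*(8/3))/2*6 = -(3 + 16/3)/2*6 = -1/2*25/3*6 = -25/6*6 = -25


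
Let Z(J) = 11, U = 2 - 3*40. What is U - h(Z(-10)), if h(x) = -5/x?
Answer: -1293/11 ≈ -117.55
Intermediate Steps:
U = -118 (U = 2 - 120 = -118)
U - h(Z(-10)) = -118 - (-5)/11 = -118 - 1*(-5/11) = -118 + 5/11 = -1293/11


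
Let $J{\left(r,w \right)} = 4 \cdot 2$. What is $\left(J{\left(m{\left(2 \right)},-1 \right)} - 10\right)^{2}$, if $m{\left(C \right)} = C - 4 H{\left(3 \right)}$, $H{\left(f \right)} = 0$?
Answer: $4$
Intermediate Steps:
$m{\left(C \right)} = C$ ($m{\left(C \right)} = C - 0 = C + 0 = C$)
$J{\left(r,w \right)} = 8$
$\left(J{\left(m{\left(2 \right)},-1 \right)} - 10\right)^{2} = \left(8 - 10\right)^{2} = \left(-2\right)^{2} = 4$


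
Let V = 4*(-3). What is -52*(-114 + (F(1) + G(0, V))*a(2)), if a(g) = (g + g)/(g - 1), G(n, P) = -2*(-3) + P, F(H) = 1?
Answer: 6968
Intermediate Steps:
V = -12
G(n, P) = 6 + P
a(g) = 2*g/(-1 + g) (a(g) = (2*g)/(-1 + g) = 2*g/(-1 + g))
-52*(-114 + (F(1) + G(0, V))*a(2)) = -52*(-114 + (1 + (6 - 12))*(2*2/(-1 + 2))) = -52*(-114 + (1 - 6)*(2*2/1)) = -52*(-114 - 10*2) = -52*(-114 - 5*4) = -52*(-114 - 20) = -52*(-134) = 6968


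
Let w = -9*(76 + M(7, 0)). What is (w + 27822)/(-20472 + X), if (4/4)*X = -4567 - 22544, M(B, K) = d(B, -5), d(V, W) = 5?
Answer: -9031/15861 ≈ -0.56938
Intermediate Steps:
M(B, K) = 5
X = -27111 (X = -4567 - 22544 = -27111)
w = -729 (w = -9*(76 + 5) = -9*81 = -729)
(w + 27822)/(-20472 + X) = (-729 + 27822)/(-20472 - 27111) = 27093/(-47583) = 27093*(-1/47583) = -9031/15861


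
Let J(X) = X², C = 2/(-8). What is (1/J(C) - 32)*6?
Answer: -96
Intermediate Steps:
C = -¼ (C = 2*(-⅛) = -¼ ≈ -0.25000)
(1/J(C) - 32)*6 = (1/((-¼)²) - 32)*6 = (1/(1/16) - 32)*6 = (16 - 32)*6 = -16*6 = -96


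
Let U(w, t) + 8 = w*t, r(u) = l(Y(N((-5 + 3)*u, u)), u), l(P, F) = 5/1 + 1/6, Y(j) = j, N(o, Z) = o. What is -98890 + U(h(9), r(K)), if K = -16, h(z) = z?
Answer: -197703/2 ≈ -98852.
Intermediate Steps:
l(P, F) = 31/6 (l(P, F) = 5*1 + 1*(⅙) = 5 + ⅙ = 31/6)
r(u) = 31/6
U(w, t) = -8 + t*w (U(w, t) = -8 + w*t = -8 + t*w)
-98890 + U(h(9), r(K)) = -98890 + (-8 + (31/6)*9) = -98890 + (-8 + 93/2) = -98890 + 77/2 = -197703/2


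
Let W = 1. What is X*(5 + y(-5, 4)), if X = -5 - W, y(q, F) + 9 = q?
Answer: 54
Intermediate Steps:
y(q, F) = -9 + q
X = -6 (X = -5 - 1*1 = -5 - 1 = -6)
X*(5 + y(-5, 4)) = -6*(5 + (-9 - 5)) = -6*(5 - 14) = -6*(-9) = 54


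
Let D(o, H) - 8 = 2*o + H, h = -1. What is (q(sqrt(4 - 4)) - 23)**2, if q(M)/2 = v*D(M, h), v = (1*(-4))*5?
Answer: 91809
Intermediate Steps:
v = -20 (v = -4*5 = -20)
D(o, H) = 8 + H + 2*o (D(o, H) = 8 + (2*o + H) = 8 + (H + 2*o) = 8 + H + 2*o)
q(M) = -280 - 80*M (q(M) = 2*(-20*(8 - 1 + 2*M)) = 2*(-20*(7 + 2*M)) = 2*(-140 - 40*M) = -280 - 80*M)
(q(sqrt(4 - 4)) - 23)**2 = ((-280 - 80*sqrt(4 - 4)) - 23)**2 = ((-280 - 80*sqrt(0)) - 23)**2 = ((-280 - 80*0) - 23)**2 = ((-280 + 0) - 23)**2 = (-280 - 23)**2 = (-303)**2 = 91809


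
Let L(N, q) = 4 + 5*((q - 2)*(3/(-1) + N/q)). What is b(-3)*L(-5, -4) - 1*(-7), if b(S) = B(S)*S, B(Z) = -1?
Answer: 353/2 ≈ 176.50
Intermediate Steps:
b(S) = -S
L(N, q) = 4 + 5*(-3 + N/q)*(-2 + q) (L(N, q) = 4 + 5*((-2 + q)*(3*(-1) + N/q)) = 4 + 5*((-2 + q)*(-3 + N/q)) = 4 + 5*((-3 + N/q)*(-2 + q)) = 4 + 5*(-3 + N/q)*(-2 + q))
b(-3)*L(-5, -4) - 1*(-7) = (-1*(-3))*(34 - 15*(-4) + 5*(-5) - 10*(-5)/(-4)) - 1*(-7) = 3*(34 + 60 - 25 - 10*(-5)*(-¼)) + 7 = 3*(34 + 60 - 25 - 25/2) + 7 = 3*(113/2) + 7 = 339/2 + 7 = 353/2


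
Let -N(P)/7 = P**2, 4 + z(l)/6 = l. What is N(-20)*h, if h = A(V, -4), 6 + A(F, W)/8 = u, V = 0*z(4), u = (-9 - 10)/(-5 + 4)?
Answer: -291200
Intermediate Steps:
z(l) = -24 + 6*l
u = 19 (u = -19/(-1) = -19*(-1) = 19)
N(P) = -7*P**2
V = 0 (V = 0*(-24 + 6*4) = 0*(-24 + 24) = 0*0 = 0)
A(F, W) = 104 (A(F, W) = -48 + 8*19 = -48 + 152 = 104)
h = 104
N(-20)*h = -7*(-20)**2*104 = -7*400*104 = -2800*104 = -291200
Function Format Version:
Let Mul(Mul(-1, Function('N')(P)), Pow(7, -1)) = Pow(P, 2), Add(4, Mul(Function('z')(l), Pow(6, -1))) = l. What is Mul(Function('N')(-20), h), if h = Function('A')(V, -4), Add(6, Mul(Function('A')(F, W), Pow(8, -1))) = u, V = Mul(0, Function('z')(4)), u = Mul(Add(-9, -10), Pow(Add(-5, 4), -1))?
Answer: -291200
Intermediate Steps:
Function('z')(l) = Add(-24, Mul(6, l))
u = 19 (u = Mul(-19, Pow(-1, -1)) = Mul(-19, -1) = 19)
Function('N')(P) = Mul(-7, Pow(P, 2))
V = 0 (V = Mul(0, Add(-24, Mul(6, 4))) = Mul(0, Add(-24, 24)) = Mul(0, 0) = 0)
Function('A')(F, W) = 104 (Function('A')(F, W) = Add(-48, Mul(8, 19)) = Add(-48, 152) = 104)
h = 104
Mul(Function('N')(-20), h) = Mul(Mul(-7, Pow(-20, 2)), 104) = Mul(Mul(-7, 400), 104) = Mul(-2800, 104) = -291200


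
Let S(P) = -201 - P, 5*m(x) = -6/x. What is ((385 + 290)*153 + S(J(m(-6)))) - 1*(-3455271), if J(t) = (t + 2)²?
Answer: 88958504/25 ≈ 3.5583e+6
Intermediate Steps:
m(x) = -6/(5*x) (m(x) = (-6/x)/5 = -6/(5*x))
J(t) = (2 + t)²
((385 + 290)*153 + S(J(m(-6)))) - 1*(-3455271) = ((385 + 290)*153 + (-201 - (2 - 6/5/(-6))²)) - 1*(-3455271) = (675*153 + (-201 - (2 - 6/5*(-⅙))²)) + 3455271 = (103275 + (-201 - (2 + ⅕)²)) + 3455271 = (103275 + (-201 - (11/5)²)) + 3455271 = (103275 + (-201 - 1*121/25)) + 3455271 = (103275 + (-201 - 121/25)) + 3455271 = (103275 - 5146/25) + 3455271 = 2576729/25 + 3455271 = 88958504/25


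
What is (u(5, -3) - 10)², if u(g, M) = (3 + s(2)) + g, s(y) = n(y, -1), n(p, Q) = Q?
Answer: 9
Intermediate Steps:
s(y) = -1
u(g, M) = 2 + g (u(g, M) = (3 - 1) + g = 2 + g)
(u(5, -3) - 10)² = ((2 + 5) - 10)² = (7 - 10)² = (-3)² = 9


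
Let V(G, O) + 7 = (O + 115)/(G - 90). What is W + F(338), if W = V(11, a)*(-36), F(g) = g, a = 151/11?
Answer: 563686/869 ≈ 648.66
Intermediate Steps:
a = 151/11 (a = 151*(1/11) = 151/11 ≈ 13.727)
V(G, O) = -7 + (115 + O)/(-90 + G) (V(G, O) = -7 + (O + 115)/(G - 90) = -7 + (115 + O)/(-90 + G))
W = 269964/869 (W = ((745 + 151/11 - 7*11)/(-90 + 11))*(-36) = ((745 + 151/11 - 77)/(-79))*(-36) = -1/79*7499/11*(-36) = -7499/869*(-36) = 269964/869 ≈ 310.66)
W + F(338) = 269964/869 + 338 = 563686/869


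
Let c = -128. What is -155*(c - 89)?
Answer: 33635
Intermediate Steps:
-155*(c - 89) = -155*(-128 - 89) = -155*(-217) = 33635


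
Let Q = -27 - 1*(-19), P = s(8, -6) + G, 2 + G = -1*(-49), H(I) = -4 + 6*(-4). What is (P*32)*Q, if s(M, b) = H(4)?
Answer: -4864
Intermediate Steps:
H(I) = -28 (H(I) = -4 - 24 = -28)
s(M, b) = -28
G = 47 (G = -2 - 1*(-49) = -2 + 49 = 47)
P = 19 (P = -28 + 47 = 19)
Q = -8 (Q = -27 + 19 = -8)
(P*32)*Q = (19*32)*(-8) = 608*(-8) = -4864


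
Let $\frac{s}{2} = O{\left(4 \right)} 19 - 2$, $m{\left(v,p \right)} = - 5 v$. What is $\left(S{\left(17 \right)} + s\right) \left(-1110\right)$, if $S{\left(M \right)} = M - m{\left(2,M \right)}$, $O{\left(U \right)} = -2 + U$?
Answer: $-109890$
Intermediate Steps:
$S{\left(M \right)} = 10 + M$ ($S{\left(M \right)} = M - \left(-5\right) 2 = M - -10 = M + 10 = 10 + M$)
$s = 72$ ($s = 2 \left(\left(-2 + 4\right) 19 - 2\right) = 2 \left(2 \cdot 19 - 2\right) = 2 \left(38 - 2\right) = 2 \cdot 36 = 72$)
$\left(S{\left(17 \right)} + s\right) \left(-1110\right) = \left(\left(10 + 17\right) + 72\right) \left(-1110\right) = \left(27 + 72\right) \left(-1110\right) = 99 \left(-1110\right) = -109890$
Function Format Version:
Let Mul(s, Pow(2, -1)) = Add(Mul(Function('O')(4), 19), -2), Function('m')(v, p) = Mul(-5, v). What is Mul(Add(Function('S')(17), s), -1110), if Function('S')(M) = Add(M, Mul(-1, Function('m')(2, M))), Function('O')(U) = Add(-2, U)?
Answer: -109890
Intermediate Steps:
Function('S')(M) = Add(10, M) (Function('S')(M) = Add(M, Mul(-1, Mul(-5, 2))) = Add(M, Mul(-1, -10)) = Add(M, 10) = Add(10, M))
s = 72 (s = Mul(2, Add(Mul(Add(-2, 4), 19), -2)) = Mul(2, Add(Mul(2, 19), -2)) = Mul(2, Add(38, -2)) = Mul(2, 36) = 72)
Mul(Add(Function('S')(17), s), -1110) = Mul(Add(Add(10, 17), 72), -1110) = Mul(Add(27, 72), -1110) = Mul(99, -1110) = -109890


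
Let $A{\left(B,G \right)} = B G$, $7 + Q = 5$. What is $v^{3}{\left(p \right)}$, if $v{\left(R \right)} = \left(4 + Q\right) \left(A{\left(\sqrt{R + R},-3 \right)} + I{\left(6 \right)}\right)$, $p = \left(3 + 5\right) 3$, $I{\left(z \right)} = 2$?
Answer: $20800 - 42624 \sqrt{3} \approx -53027.0$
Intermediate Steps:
$Q = -2$ ($Q = -7 + 5 = -2$)
$p = 24$ ($p = 8 \cdot 3 = 24$)
$v{\left(R \right)} = 4 - 6 \sqrt{2} \sqrt{R}$ ($v{\left(R \right)} = \left(4 - 2\right) \left(\sqrt{R + R} \left(-3\right) + 2\right) = 2 \left(\sqrt{2 R} \left(-3\right) + 2\right) = 2 \left(\sqrt{2} \sqrt{R} \left(-3\right) + 2\right) = 2 \left(- 3 \sqrt{2} \sqrt{R} + 2\right) = 2 \left(2 - 3 \sqrt{2} \sqrt{R}\right) = 4 - 6 \sqrt{2} \sqrt{R}$)
$v^{3}{\left(p \right)} = \left(4 - 6 \sqrt{2} \sqrt{24}\right)^{3} = \left(4 - 6 \sqrt{2} \cdot 2 \sqrt{6}\right)^{3} = \left(4 - 24 \sqrt{3}\right)^{3}$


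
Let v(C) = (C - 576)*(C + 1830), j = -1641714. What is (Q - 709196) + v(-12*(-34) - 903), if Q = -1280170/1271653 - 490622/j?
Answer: -2232765931128289808/1043845266621 ≈ -2.1390e+6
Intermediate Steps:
v(C) = (-576 + C)*(1830 + C)
Q = -738886036607/1043845266621 (Q = -1280170/1271653 - 490622/(-1641714) = -1280170*1/1271653 - 490622*(-1/1641714) = -1280170/1271653 + 245311/820857 = -738886036607/1043845266621 ≈ -0.70785)
(Q - 709196) + v(-12*(-34) - 903) = (-738886036607/1043845266621 - 709196) + (-1054080 + (-12*(-34) - 903)**2 + 1254*(-12*(-34) - 903)) = -740291626592583323/1043845266621 + (-1054080 + (408 - 903)**2 + 1254*(408 - 903)) = -740291626592583323/1043845266621 + (-1054080 + (-495)**2 + 1254*(-495)) = -740291626592583323/1043845266621 + (-1054080 + 245025 - 620730) = -740291626592583323/1043845266621 - 1429785 = -2232765931128289808/1043845266621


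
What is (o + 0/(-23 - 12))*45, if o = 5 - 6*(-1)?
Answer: 495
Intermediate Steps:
o = 11 (o = 5 + 6 = 11)
(o + 0/(-23 - 12))*45 = (11 + 0/(-23 - 12))*45 = (11 + 0/(-35))*45 = (11 - 1/35*0)*45 = (11 + 0)*45 = 11*45 = 495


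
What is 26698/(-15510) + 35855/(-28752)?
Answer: -220621991/74323920 ≈ -2.9684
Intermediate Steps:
26698/(-15510) + 35855/(-28752) = 26698*(-1/15510) + 35855*(-1/28752) = -13349/7755 - 35855/28752 = -220621991/74323920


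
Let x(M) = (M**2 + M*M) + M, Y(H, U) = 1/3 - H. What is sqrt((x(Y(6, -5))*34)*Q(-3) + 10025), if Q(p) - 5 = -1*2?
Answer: sqrt(143979)/3 ≈ 126.48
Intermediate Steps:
Q(p) = 3 (Q(p) = 5 - 1*2 = 5 - 2 = 3)
Y(H, U) = 1/3 - H
x(M) = M + 2*M**2 (x(M) = (M**2 + M**2) + M = 2*M**2 + M = M + 2*M**2)
sqrt((x(Y(6, -5))*34)*Q(-3) + 10025) = sqrt((((1/3 - 1*6)*(1 + 2*(1/3 - 1*6)))*34)*3 + 10025) = sqrt((((1/3 - 6)*(1 + 2*(1/3 - 6)))*34)*3 + 10025) = sqrt((-17*(1 + 2*(-17/3))/3*34)*3 + 10025) = sqrt((-17*(1 - 34/3)/3*34)*3 + 10025) = sqrt((-17/3*(-31/3)*34)*3 + 10025) = sqrt(((527/9)*34)*3 + 10025) = sqrt((17918/9)*3 + 10025) = sqrt(17918/3 + 10025) = sqrt(47993/3) = sqrt(143979)/3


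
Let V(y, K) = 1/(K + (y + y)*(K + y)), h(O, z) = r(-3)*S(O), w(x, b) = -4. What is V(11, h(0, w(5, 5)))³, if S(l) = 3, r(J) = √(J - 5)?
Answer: -I/(13479400*I + 18989352*√2) ≈ -1.4929e-8 - 2.9744e-8*I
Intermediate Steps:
r(J) = √(-5 + J)
h(O, z) = 6*I*√2 (h(O, z) = √(-5 - 3)*3 = √(-8)*3 = (2*I*√2)*3 = 6*I*√2)
V(y, K) = 1/(K + 2*y*(K + y)) (V(y, K) = 1/(K + (2*y)*(K + y)) = 1/(K + 2*y*(K + y)))
V(11, h(0, w(5, 5)))³ = (1/(6*I*√2 + 2*11² + 2*(6*I*√2)*11))³ = (1/(6*I*√2 + 2*121 + 132*I*√2))³ = (1/(6*I*√2 + 242 + 132*I*√2))³ = (1/(242 + 138*I*√2))³ = (242 + 138*I*√2)⁻³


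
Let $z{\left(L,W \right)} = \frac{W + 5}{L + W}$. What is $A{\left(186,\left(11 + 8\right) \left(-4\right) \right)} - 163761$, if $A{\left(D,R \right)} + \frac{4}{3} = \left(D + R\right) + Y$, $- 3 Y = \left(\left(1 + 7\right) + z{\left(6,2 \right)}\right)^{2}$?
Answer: $- \frac{31426289}{192} \approx -1.6368 \cdot 10^{5}$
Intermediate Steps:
$z{\left(L,W \right)} = \frac{5 + W}{L + W}$
$Y = - \frac{5041}{192}$ ($Y = - \frac{\left(\left(1 + 7\right) + \frac{5 + 2}{6 + 2}\right)^{2}}{3} = - \frac{\left(8 + \frac{1}{8} \cdot 7\right)^{2}}{3} = - \frac{\left(8 + \frac{7}{8}\right)^{2}}{3} = - \frac{\left(\frac{71}{8}\right)^{2}}{3} = \left(- \frac{1}{3}\right) \frac{5041}{64} = - \frac{5041}{192} \approx -26.255$)
$A{\left(D,R \right)} = - \frac{5297}{192} + D + R$ ($A{\left(D,R \right)} = - \frac{4}{3} - \left(\frac{5041}{192} - D - R\right) = - \frac{4}{3} + \left(- \frac{5041}{192} + D + R\right) = - \frac{5297}{192} + D + R$)
$A{\left(186,\left(11 + 8\right) \left(-4\right) \right)} - 163761 = \left(- \frac{5297}{192} + 186 + \left(11 + 8\right) \left(-4\right)\right) - 163761 = \left(- \frac{5297}{192} + 186 + 19 \left(-4\right)\right) - 163761 = \left(- \frac{5297}{192} + 186 - 76\right) - 163761 = \frac{15823}{192} - 163761 = - \frac{31426289}{192}$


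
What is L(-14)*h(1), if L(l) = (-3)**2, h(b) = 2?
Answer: 18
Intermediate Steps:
L(l) = 9
L(-14)*h(1) = 9*2 = 18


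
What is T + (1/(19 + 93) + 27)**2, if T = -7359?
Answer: -83160671/12544 ≈ -6629.5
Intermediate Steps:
T + (1/(19 + 93) + 27)**2 = -7359 + (1/(19 + 93) + 27)**2 = -7359 + (1/112 + 27)**2 = -7359 + (3025/112)**2 = -7359 + 9150625/12544 = -83160671/12544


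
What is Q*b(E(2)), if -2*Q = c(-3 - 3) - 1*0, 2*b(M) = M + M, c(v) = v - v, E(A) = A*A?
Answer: 0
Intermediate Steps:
E(A) = A²
c(v) = 0
b(M) = M (b(M) = (M + M)/2 = (2*M)/2 = M)
Q = 0 (Q = -(0 - 1*0)/2 = -(0 + 0)/2 = -½*0 = 0)
Q*b(E(2)) = 0*2² = 0*4 = 0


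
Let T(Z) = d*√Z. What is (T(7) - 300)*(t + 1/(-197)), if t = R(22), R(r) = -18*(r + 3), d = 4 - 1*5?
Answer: 26595300/197 + 88651*√7/197 ≈ 1.3619e+5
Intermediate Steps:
d = -1 (d = 4 - 5 = -1)
R(r) = -54 - 18*r (R(r) = -18*(3 + r) = -54 - 18*r)
t = -450 (t = -54 - 18*22 = -54 - 396 = -450)
T(Z) = -√Z
(T(7) - 300)*(t + 1/(-197)) = (-√7 - 300)*(-450 + 1/(-197)) = (-300 - √7)*(-450 - 1/197) = (-300 - √7)*(-88651/197) = 26595300/197 + 88651*√7/197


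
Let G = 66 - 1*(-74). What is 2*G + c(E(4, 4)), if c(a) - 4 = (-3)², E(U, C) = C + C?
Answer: 293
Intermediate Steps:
E(U, C) = 2*C
c(a) = 13 (c(a) = 4 + (-3)² = 4 + 9 = 13)
G = 140 (G = 66 + 74 = 140)
2*G + c(E(4, 4)) = 2*140 + 13 = 280 + 13 = 293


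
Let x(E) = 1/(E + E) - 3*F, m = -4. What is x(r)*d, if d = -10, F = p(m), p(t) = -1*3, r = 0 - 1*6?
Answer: -535/6 ≈ -89.167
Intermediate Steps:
r = -6 (r = 0 - 6 = -6)
p(t) = -3
F = -3
x(E) = 9 + 1/(2*E) (x(E) = 1/(E + E) - 3*(-3) = 1/(2*E) + 9 = 9 + 1/(2*E))
x(r)*d = (9 + (½)/(-6))*(-10) = (9 + (½)*(-⅙))*(-10) = (9 - 1/12)*(-10) = (107/12)*(-10) = -535/6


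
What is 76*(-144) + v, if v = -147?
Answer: -11091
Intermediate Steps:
76*(-144) + v = 76*(-144) - 147 = -10944 - 147 = -11091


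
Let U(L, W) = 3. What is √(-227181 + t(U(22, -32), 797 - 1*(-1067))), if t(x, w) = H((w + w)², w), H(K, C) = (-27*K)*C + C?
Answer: I*√699457964069 ≈ 8.3634e+5*I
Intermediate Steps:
H(K, C) = C - 27*C*K (H(K, C) = -27*C*K + C = C - 27*C*K)
t(x, w) = w*(1 - 108*w²) (t(x, w) = w*(1 - 27*(w + w)²) = w*(1 - 27*4*w²) = w*(1 - 108*w²))
√(-227181 + t(U(22, -32), 797 - 1*(-1067))) = √(-227181 + ((797 - 1*(-1067)) - 108*(797 - 1*(-1067))³)) = √(-227181 + ((797 + 1067) - 108*(797 + 1067)³)) = √(-227181 + (1864 - 108*1864³)) = √(-227181 + (1864 - 108*6476460544)) = √(-227181 + (1864 - 699457738752)) = √(-227181 - 699457736888) = √(-699457964069) = I*√699457964069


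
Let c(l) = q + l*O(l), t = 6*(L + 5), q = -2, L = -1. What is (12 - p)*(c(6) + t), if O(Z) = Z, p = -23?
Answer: 2030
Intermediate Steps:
t = 24 (t = 6*(-1 + 5) = 6*4 = 24)
c(l) = -2 + l² (c(l) = -2 + l*l = -2 + l²)
(12 - p)*(c(6) + t) = (12 - 1*(-23))*((-2 + 6²) + 24) = (12 + 23)*((-2 + 36) + 24) = 35*(34 + 24) = 35*58 = 2030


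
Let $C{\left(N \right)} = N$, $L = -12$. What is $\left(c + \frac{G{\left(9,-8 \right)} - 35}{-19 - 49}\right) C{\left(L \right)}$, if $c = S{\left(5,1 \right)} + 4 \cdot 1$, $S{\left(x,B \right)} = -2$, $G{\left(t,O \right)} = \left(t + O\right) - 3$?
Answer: $- \frac{519}{17} \approx -30.529$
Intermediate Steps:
$G{\left(t,O \right)} = -3 + O + t$ ($G{\left(t,O \right)} = \left(O + t\right) - 3 = -3 + O + t$)
$c = 2$ ($c = -2 + 4 \cdot 1 = -2 + 4 = 2$)
$\left(c + \frac{G{\left(9,-8 \right)} - 35}{-19 - 49}\right) C{\left(L \right)} = \left(2 + \frac{\left(-3 - 8 + 9\right) - 35}{-19 - 49}\right) \left(-12\right) = \left(2 + \frac{-2 - 35}{-68}\right) \left(-12\right) = \left(2 - - \frac{37}{68}\right) \left(-12\right) = \left(2 + \frac{37}{68}\right) \left(-12\right) = \frac{173}{68} \left(-12\right) = - \frac{519}{17}$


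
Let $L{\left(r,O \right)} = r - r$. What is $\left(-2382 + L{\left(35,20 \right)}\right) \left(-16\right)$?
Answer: $38112$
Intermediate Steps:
$L{\left(r,O \right)} = 0$
$\left(-2382 + L{\left(35,20 \right)}\right) \left(-16\right) = \left(-2382 + 0\right) \left(-16\right) = \left(-2382\right) \left(-16\right) = 38112$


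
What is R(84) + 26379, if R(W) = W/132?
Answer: 290176/11 ≈ 26380.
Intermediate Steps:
R(W) = W/132 (R(W) = W*(1/132) = W/132)
R(84) + 26379 = (1/132)*84 + 26379 = 7/11 + 26379 = 290176/11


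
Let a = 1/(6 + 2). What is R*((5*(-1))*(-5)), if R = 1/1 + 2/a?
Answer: 425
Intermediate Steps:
a = 1/8 ≈ 0.12500
R = 17 (R = 1/1 + 2/(1/8) = 1*1 + 2*8 = 1 + 16 = 17)
R*((5*(-1))*(-5)) = 17*((5*(-1))*(-5)) = 17*(-5*(-5)) = 17*25 = 425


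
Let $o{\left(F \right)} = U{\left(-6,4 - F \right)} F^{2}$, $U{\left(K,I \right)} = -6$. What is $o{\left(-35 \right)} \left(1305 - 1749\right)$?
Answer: $3263400$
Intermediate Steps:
$o{\left(F \right)} = - 6 F^{2}$
$o{\left(-35 \right)} \left(1305 - 1749\right) = - 6 \left(-35\right)^{2} \left(1305 - 1749\right) = \left(-6\right) 1225 \left(-444\right) = \left(-7350\right) \left(-444\right) = 3263400$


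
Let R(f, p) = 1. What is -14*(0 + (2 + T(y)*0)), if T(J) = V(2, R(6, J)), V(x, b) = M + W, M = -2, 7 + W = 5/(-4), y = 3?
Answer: -28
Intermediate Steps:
W = -33/4 (W = -7 + 5/(-4) = -7 + 5*(-¼) = -7 - 5/4 = -33/4 ≈ -8.2500)
V(x, b) = -41/4 (V(x, b) = -2 - 33/4 = -41/4)
T(J) = -41/4
-14*(0 + (2 + T(y)*0)) = -14*(0 + (2 - 41/4*0)) = -14*(0 + (2 + 0)) = -14*(0 + 2) = -14*2 = -28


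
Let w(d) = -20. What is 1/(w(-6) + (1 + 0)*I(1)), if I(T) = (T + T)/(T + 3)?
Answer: -2/39 ≈ -0.051282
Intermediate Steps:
I(T) = 2*T/(3 + T) (I(T) = (2*T)/(3 + T) = 2*T/(3 + T))
1/(w(-6) + (1 + 0)*I(1)) = 1/(-20 + (1 + 0)*(2*1/(3 + 1))) = 1/(-20 + 1*(2*1/4)) = 1/(-20 + 1*(2*1*(1/4))) = 1/(-20 + 1*(1/2)) = 1/(-20 + 1/2) = 1/(-39/2) = -2/39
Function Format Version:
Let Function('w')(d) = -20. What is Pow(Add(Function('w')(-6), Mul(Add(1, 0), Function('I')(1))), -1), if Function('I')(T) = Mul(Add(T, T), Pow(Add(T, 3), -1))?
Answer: Rational(-2, 39) ≈ -0.051282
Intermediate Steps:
Function('I')(T) = Mul(2, T, Pow(Add(3, T), -1)) (Function('I')(T) = Mul(Mul(2, T), Pow(Add(3, T), -1)) = Mul(2, T, Pow(Add(3, T), -1)))
Pow(Add(Function('w')(-6), Mul(Add(1, 0), Function('I')(1))), -1) = Pow(Add(-20, Mul(Add(1, 0), Mul(2, 1, Pow(Add(3, 1), -1)))), -1) = Pow(Add(-20, Mul(1, Mul(2, 1, Pow(4, -1)))), -1) = Pow(Add(-20, Mul(1, Mul(2, 1, Rational(1, 4)))), -1) = Pow(Add(-20, Mul(1, Rational(1, 2))), -1) = Pow(Add(-20, Rational(1, 2)), -1) = Pow(Rational(-39, 2), -1) = Rational(-2, 39)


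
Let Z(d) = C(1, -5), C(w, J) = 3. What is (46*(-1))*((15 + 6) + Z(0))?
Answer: -1104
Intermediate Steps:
Z(d) = 3
(46*(-1))*((15 + 6) + Z(0)) = (46*(-1))*((15 + 6) + 3) = -46*(21 + 3) = -46*24 = -1104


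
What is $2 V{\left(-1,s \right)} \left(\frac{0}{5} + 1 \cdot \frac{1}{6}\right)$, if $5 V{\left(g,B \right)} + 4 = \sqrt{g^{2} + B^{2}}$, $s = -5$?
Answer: $- \frac{4}{15} + \frac{\sqrt{26}}{15} \approx 0.073268$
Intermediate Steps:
$V{\left(g,B \right)} = - \frac{4}{5} + \frac{\sqrt{B^{2} + g^{2}}}{5}$ ($V{\left(g,B \right)} = - \frac{4}{5} + \frac{\sqrt{g^{2} + B^{2}}}{5} = - \frac{4}{5} + \frac{\sqrt{B^{2} + g^{2}}}{5}$)
$2 V{\left(-1,s \right)} \left(\frac{0}{5} + 1 \cdot \frac{1}{6}\right) = 2 \left(- \frac{4}{5} + \frac{\sqrt{\left(-5\right)^{2} + \left(-1\right)^{2}}}{5}\right) \left(\frac{0}{5} + 1 \cdot \frac{1}{6}\right) = 2 \left(- \frac{4}{5} + \frac{\sqrt{25 + 1}}{5}\right) \left(0 \cdot \frac{1}{5} + 1 \cdot \frac{1}{6}\right) = 2 \left(- \frac{4}{5} + \frac{\sqrt{26}}{5}\right) \left(0 + \frac{1}{6}\right) = \left(- \frac{8}{5} + \frac{2 \sqrt{26}}{5}\right) \frac{1}{6} = - \frac{4}{15} + \frac{\sqrt{26}}{15}$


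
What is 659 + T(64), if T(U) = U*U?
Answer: 4755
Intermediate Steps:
T(U) = U²
659 + T(64) = 659 + 64² = 659 + 4096 = 4755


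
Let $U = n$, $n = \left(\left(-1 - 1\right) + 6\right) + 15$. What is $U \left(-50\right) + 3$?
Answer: $-947$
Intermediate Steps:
$n = 19$ ($n = \left(-2 + 6\right) + 15 = 4 + 15 = 19$)
$U = 19$
$U \left(-50\right) + 3 = 19 \left(-50\right) + 3 = -950 + 3 = -947$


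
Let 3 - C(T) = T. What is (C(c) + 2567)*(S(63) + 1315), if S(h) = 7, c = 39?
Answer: 3345982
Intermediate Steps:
C(T) = 3 - T
(C(c) + 2567)*(S(63) + 1315) = ((3 - 1*39) + 2567)*(7 + 1315) = ((3 - 39) + 2567)*1322 = (-36 + 2567)*1322 = 2531*1322 = 3345982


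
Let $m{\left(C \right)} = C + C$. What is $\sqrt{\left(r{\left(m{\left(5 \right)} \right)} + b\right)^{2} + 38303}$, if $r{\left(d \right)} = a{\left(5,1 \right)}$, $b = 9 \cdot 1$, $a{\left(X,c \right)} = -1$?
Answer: $21 \sqrt{87} \approx 195.88$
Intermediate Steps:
$m{\left(C \right)} = 2 C$
$b = 9$
$r{\left(d \right)} = -1$
$\sqrt{\left(r{\left(m{\left(5 \right)} \right)} + b\right)^{2} + 38303} = \sqrt{\left(-1 + 9\right)^{2} + 38303} = \sqrt{8^{2} + 38303} = \sqrt{64 + 38303} = \sqrt{38367} = 21 \sqrt{87}$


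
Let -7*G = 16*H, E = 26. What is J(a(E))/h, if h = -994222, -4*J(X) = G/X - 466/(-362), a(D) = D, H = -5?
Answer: 28443/65503322248 ≈ 4.3422e-7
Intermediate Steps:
G = 80/7 (G = -16*(-5)/7 = -⅐*(-80) = 80/7 ≈ 11.429)
J(X) = -233/724 - 20/(7*X) (J(X) = -(80/(7*X) - 466/(-362))/4 = -(80/(7*X) - 466*(-1/362))/4 = -(80/(7*X) + 233/181)/4 = -(233/181 + 80/(7*X))/4 = -233/724 - 20/(7*X))
J(a(E))/h = ((1/5068)*(-14480 - 1631*26)/26)/(-994222) = ((1/5068)*(1/26)*(-14480 - 42406))*(-1/994222) = ((1/5068)*(1/26)*(-56886))*(-1/994222) = -28443/65884*(-1/994222) = 28443/65503322248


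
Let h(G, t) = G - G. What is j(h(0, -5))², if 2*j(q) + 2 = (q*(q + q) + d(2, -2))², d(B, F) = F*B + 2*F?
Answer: 961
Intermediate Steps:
d(B, F) = 2*F + B*F (d(B, F) = B*F + 2*F = 2*F + B*F)
h(G, t) = 0
j(q) = -1 + (-8 + 2*q²)²/2 (j(q) = -1 + (q*(q + q) - 2*(2 + 2))²/2 = -1 + (q*(2*q) - 2*4)²/2 = -1 + (2*q² - 8)²/2 = -1 + (-8 + 2*q²)²/2)
j(h(0, -5))² = (-1 + 2*(-4 + 0²)²)² = (-1 + 2*(-4 + 0)²)² = (-1 + 2*(-4)²)² = (-1 + 2*16)² = (-1 + 32)² = 31² = 961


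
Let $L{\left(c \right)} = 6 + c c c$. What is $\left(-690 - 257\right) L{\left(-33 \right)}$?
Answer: $34026657$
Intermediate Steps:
$L{\left(c \right)} = 6 + c^{3}$ ($L{\left(c \right)} = 6 + c c^{2} = 6 + c^{3}$)
$\left(-690 - 257\right) L{\left(-33 \right)} = \left(-690 - 257\right) \left(6 + \left(-33\right)^{3}\right) = - 947 \left(6 - 35937\right) = \left(-947\right) \left(-35931\right) = 34026657$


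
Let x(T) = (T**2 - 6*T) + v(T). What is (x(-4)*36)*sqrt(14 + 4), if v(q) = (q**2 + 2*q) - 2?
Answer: 4968*sqrt(2) ≈ 7025.8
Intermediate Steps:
v(q) = -2 + q**2 + 2*q
x(T) = -2 - 4*T + 2*T**2 (x(T) = (T**2 - 6*T) + (-2 + T**2 + 2*T) = -2 - 4*T + 2*T**2)
(x(-4)*36)*sqrt(14 + 4) = ((-2 - 4*(-4) + 2*(-4)**2)*36)*sqrt(14 + 4) = ((-2 + 16 + 2*16)*36)*sqrt(18) = ((-2 + 16 + 32)*36)*(3*sqrt(2)) = (46*36)*(3*sqrt(2)) = 1656*(3*sqrt(2)) = 4968*sqrt(2)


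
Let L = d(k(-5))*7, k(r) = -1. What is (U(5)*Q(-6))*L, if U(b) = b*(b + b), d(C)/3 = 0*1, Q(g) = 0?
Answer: 0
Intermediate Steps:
d(C) = 0 (d(C) = 3*(0*1) = 3*0 = 0)
U(b) = 2*b² (U(b) = b*(2*b) = 2*b²)
L = 0 (L = 0*7 = 0)
(U(5)*Q(-6))*L = ((2*5²)*0)*0 = ((2*25)*0)*0 = (50*0)*0 = 0*0 = 0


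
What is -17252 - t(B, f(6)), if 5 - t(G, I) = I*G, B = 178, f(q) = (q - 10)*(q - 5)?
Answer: -17969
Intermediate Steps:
f(q) = (-10 + q)*(-5 + q)
t(G, I) = 5 - G*I (t(G, I) = 5 - I*G = 5 - G*I)
-17252 - t(B, f(6)) = -17252 - (5 - 1*178*(50 + 6² - 15*6)) = -17252 - (5 - 1*178*(50 + 36 - 90)) = -17252 - (5 - 1*178*(-4)) = -17252 - (5 + 712) = -17252 - 1*717 = -17252 - 717 = -17969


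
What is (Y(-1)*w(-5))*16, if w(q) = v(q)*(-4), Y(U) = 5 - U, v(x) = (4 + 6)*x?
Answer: 19200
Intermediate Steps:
v(x) = 10*x
w(q) = -40*q (w(q) = (10*q)*(-4) = -40*q)
(Y(-1)*w(-5))*16 = ((5 - 1*(-1))*(-40*(-5)))*16 = ((5 + 1)*200)*16 = (6*200)*16 = 1200*16 = 19200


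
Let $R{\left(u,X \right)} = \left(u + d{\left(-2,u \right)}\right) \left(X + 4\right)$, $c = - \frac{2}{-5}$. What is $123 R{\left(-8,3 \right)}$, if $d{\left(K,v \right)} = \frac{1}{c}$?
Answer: $- \frac{9471}{2} \approx -4735.5$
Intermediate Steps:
$c = \frac{2}{5}$ ($c = \left(-2\right) \left(- \frac{1}{5}\right) = \frac{2}{5} \approx 0.4$)
$d{\left(K,v \right)} = \frac{5}{2}$ ($d{\left(K,v \right)} = \frac{1}{\frac{2}{5}} = \frac{5}{2}$)
$R{\left(u,X \right)} = \left(4 + X\right) \left(\frac{5}{2} + u\right)$ ($R{\left(u,X \right)} = \left(u + \frac{5}{2}\right) \left(X + 4\right) = \left(\frac{5}{2} + u\right) \left(4 + X\right) = \left(4 + X\right) \left(\frac{5}{2} + u\right)$)
$123 R{\left(-8,3 \right)} = 123 \left(10 + 4 \left(-8\right) + \frac{5}{2} \cdot 3 + 3 \left(-8\right)\right) = 123 \left(10 - 32 + \frac{15}{2} - 24\right) = 123 \left(- \frac{77}{2}\right) = - \frac{9471}{2}$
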